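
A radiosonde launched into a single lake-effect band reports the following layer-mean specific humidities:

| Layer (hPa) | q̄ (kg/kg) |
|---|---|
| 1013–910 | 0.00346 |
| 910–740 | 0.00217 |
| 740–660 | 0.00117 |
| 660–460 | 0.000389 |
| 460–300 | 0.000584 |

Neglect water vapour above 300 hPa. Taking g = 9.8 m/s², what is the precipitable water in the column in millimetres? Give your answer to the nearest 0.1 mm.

PW ≈ 10.1 mm

Precipitable water is the column-integrated vapour mass per unit area: PW = (1/g) Σ q̄ Δp, with q in kg/kg and Δp in Pa (1 kg/m² of water = 1 mm).
Layer 1013–910 hPa: Δp = 103 hPa = 10300 Pa, q̄ = 0.00346 kg/kg → 0.00346 × 10300 / 9.8 = 3.64 mm
Layer 910–740 hPa: Δp = 170 hPa = 17000 Pa, q̄ = 0.00217 kg/kg → 0.00217 × 17000 / 9.8 = 3.76 mm
Layer 740–660 hPa: Δp = 80 hPa = 8000 Pa, q̄ = 0.00117 kg/kg → 0.00117 × 8000 / 9.8 = 0.96 mm
Layer 660–460 hPa: Δp = 200 hPa = 20000 Pa, q̄ = 0.000389 kg/kg → 0.000389 × 20000 / 9.8 = 0.79 mm
Layer 460–300 hPa: Δp = 160 hPa = 16000 Pa, q̄ = 0.000584 kg/kg → 0.000584 × 16000 / 9.8 = 0.95 mm
PW = 3.64 + 3.76 + 0.96 + 0.79 + 0.95 = 10.10 ≈ 10.1 mm.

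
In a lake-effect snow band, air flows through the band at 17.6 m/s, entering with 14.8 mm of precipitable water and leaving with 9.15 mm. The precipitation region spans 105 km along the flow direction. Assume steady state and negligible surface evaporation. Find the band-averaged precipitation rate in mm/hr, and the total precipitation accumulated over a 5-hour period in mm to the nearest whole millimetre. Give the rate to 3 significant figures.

R ≈ 3.41 mm/hr; total ≈ 17 mm

Column moisture flux per unit crosswind length is F = V × PW.
Inflow: F_in = 17.6 × 14.8 = 260.48 mm·m/s
Outflow: F_out = 17.6 × 9.15 = 161.04 mm·m/s
Steady-state rate R = (F_in − F_out)/L = (260.48 − 161.04) / 105000 m = 9.470e-04 mm/s.
R = 9.470e-04 × 3600 = 3.41 mm/hr.
Over 5 h: total = 3.41 × 5 = 17.05 ≈ 17 mm.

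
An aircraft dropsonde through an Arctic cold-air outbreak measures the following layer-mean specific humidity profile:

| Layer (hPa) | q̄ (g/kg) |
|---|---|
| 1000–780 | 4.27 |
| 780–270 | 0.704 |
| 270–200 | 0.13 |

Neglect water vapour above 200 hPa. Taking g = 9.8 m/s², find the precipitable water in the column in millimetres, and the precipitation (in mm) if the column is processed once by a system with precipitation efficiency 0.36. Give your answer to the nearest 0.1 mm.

PW ≈ 13.3 mm; precipitation ≈ 4.8 mm

Precipitable water is the column-integrated vapour mass per unit area: PW = (1/g) Σ q̄ Δp, with q in kg/kg and Δp in Pa (1 kg/m² of water = 1 mm).
Layer 1000–780 hPa: Δp = 220 hPa = 22000 Pa, q̄ = 0.00427 kg/kg → 0.00427 × 22000 / 9.8 = 9.59 mm
Layer 780–270 hPa: Δp = 510 hPa = 51000 Pa, q̄ = 0.000704 kg/kg → 0.000704 × 51000 / 9.8 = 3.66 mm
Layer 270–200 hPa: Δp = 70 hPa = 7000 Pa, q̄ = 0.00013 kg/kg → 0.00013 × 7000 / 9.8 = 0.09 mm
PW = 9.59 + 3.66 + 0.09 = 13.34 ≈ 13.3 mm.
Precipitation = ε × PW = 0.36 × 13.3 = 4.8 mm.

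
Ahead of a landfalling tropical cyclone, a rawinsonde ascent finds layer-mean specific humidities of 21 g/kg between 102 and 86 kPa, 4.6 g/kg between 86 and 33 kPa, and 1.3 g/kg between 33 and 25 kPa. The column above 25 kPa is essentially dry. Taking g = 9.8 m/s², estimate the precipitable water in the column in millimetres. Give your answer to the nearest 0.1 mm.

Precipitable water is the column-integrated vapour mass per unit area: PW = (1/g) Σ q̄ Δp, with q in kg/kg and Δp in Pa (1 kg/m² of water = 1 mm).
Layer 102–86 kPa: Δp = 160 hPa = 16000 Pa, q̄ = 0.021 kg/kg → 0.021 × 16000 / 9.8 = 34.29 mm
Layer 86–33 kPa: Δp = 530 hPa = 53000 Pa, q̄ = 0.0046 kg/kg → 0.0046 × 53000 / 9.8 = 24.88 mm
Layer 33–25 kPa: Δp = 80 hPa = 8000 Pa, q̄ = 0.0013 kg/kg → 0.0013 × 8000 / 9.8 = 1.06 mm
PW = 34.29 + 24.88 + 1.06 = 60.23 ≈ 60.2 mm.

PW ≈ 60.2 mm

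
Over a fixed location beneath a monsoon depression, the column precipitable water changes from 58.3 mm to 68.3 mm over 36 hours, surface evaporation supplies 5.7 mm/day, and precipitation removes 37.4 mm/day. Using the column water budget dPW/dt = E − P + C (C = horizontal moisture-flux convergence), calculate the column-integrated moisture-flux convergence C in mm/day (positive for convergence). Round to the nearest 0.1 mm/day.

dPW/dt = (68.3 − 58.3) mm / (36/24 day) = +6.667 mm/day.
C = dPW/dt − E + P = (+6.667) − 5.7 + 37.4 = 38.4 mm/day.

C ≈ 38.4 mm/day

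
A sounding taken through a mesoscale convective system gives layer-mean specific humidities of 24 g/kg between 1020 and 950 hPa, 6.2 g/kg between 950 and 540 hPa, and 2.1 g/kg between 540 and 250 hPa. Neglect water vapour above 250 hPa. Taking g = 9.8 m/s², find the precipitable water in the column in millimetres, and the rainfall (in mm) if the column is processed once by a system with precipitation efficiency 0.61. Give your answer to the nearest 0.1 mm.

PW ≈ 49.3 mm; rainfall ≈ 30.1 mm

Precipitable water is the column-integrated vapour mass per unit area: PW = (1/g) Σ q̄ Δp, with q in kg/kg and Δp in Pa (1 kg/m² of water = 1 mm).
Layer 1020–950 hPa: Δp = 70 hPa = 7000 Pa, q̄ = 0.024 kg/kg → 0.024 × 7000 / 9.8 = 17.14 mm
Layer 950–540 hPa: Δp = 410 hPa = 41000 Pa, q̄ = 0.0062 kg/kg → 0.0062 × 41000 / 9.8 = 25.94 mm
Layer 540–250 hPa: Δp = 290 hPa = 29000 Pa, q̄ = 0.0021 kg/kg → 0.0021 × 29000 / 9.8 = 6.21 mm
PW = 17.14 + 25.94 + 6.21 = 49.29 ≈ 49.3 mm.
Rainfall = ε × PW = 0.61 × 49.3 = 30.1 mm.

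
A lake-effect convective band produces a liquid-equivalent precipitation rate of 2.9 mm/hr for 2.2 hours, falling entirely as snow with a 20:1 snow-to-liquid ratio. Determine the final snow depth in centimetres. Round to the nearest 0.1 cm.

snow depth ≈ 12.8 cm

Liquid-equivalent depth = 2.9 × 2.2 = 6.38 mm.
Snow depth = 6.38 mm × 20 = 127.6 mm = 12.8 cm.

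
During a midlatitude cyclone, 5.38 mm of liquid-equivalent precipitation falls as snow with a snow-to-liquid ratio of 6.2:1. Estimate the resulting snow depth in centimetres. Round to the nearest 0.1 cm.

Snow depth = liquid × ratio = 5.38 mm × 6.2 = 33.356 mm = 3.3 cm.

snow depth ≈ 3.3 cm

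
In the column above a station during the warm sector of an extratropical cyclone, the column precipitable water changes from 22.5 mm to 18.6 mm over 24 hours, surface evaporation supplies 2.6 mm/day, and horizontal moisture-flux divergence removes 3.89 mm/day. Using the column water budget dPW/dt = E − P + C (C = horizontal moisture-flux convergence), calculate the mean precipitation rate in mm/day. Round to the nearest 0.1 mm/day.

P ≈ 2.6 mm/day

dPW/dt = (18.6 − 22.5) mm / (24/24 day) = -3.900 mm/day.
P = E + C − dPW/dt = 2.6 + (-3.89) − (-3.900) = 2.6 mm/day.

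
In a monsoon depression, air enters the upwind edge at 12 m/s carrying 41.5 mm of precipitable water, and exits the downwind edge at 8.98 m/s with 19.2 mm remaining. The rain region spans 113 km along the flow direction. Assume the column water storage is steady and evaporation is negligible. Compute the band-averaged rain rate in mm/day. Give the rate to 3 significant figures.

Column moisture flux per unit crosswind length is F = V × PW.
Inflow: F_in = 12 × 41.5 = 498 mm·m/s
Outflow: F_out = 8.98 × 19.2 = 172.416 mm·m/s
Steady-state rate R = (F_in − F_out)/L = (498 − 172.416) / 113000 m = 2.881e-03 mm/s.
R = 2.881e-03 × 3600 × 24 = 249 mm/day.

R ≈ 249 mm/day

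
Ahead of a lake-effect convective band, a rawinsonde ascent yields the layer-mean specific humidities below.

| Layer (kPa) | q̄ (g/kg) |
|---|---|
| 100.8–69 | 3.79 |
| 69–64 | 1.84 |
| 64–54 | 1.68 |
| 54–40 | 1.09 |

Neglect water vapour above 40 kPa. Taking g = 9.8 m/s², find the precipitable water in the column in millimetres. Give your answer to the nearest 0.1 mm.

Precipitable water is the column-integrated vapour mass per unit area: PW = (1/g) Σ q̄ Δp, with q in kg/kg and Δp in Pa (1 kg/m² of water = 1 mm).
Layer 100.8–69 kPa: Δp = 318 hPa = 31800 Pa, q̄ = 0.00379 kg/kg → 0.00379 × 31800 / 9.8 = 12.30 mm
Layer 69–64 kPa: Δp = 50 hPa = 5000 Pa, q̄ = 0.00184 kg/kg → 0.00184 × 5000 / 9.8 = 0.94 mm
Layer 64–54 kPa: Δp = 100 hPa = 10000 Pa, q̄ = 0.00168 kg/kg → 0.00168 × 10000 / 9.8 = 1.71 mm
Layer 54–40 kPa: Δp = 140 hPa = 14000 Pa, q̄ = 0.00109 kg/kg → 0.00109 × 14000 / 9.8 = 1.56 mm
PW = 12.30 + 0.94 + 1.71 + 1.56 = 16.51 ≈ 16.5 mm.

PW ≈ 16.5 mm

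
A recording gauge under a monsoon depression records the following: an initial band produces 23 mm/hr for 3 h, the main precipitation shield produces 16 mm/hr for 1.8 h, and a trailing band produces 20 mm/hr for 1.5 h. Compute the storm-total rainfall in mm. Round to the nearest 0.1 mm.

Total = Σ Rᵢ Δtᵢ = 23 × 3 + 16 × 1.8 + 20 × 1.5
      = 69 + 28.8 + 30 = 127.8 mm.

total ≈ 127.8 mm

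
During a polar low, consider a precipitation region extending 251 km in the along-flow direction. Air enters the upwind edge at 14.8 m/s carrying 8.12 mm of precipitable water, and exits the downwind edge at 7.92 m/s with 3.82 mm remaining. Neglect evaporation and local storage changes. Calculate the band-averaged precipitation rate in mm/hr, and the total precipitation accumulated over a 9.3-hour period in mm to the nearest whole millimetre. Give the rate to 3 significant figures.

R ≈ 1.29 mm/hr; total ≈ 12 mm

Column moisture flux per unit crosswind length is F = V × PW.
Inflow: F_in = 14.8 × 8.12 = 120.176 mm·m/s
Outflow: F_out = 7.92 × 3.82 = 30.2544 mm·m/s
Steady-state rate R = (F_in − F_out)/L = (120.176 − 30.2544) / 251000 m = 3.583e-04 mm/s.
R = 3.583e-04 × 3600 = 1.29 mm/hr.
Over 9.3 h: total = 1.29 × 9.3 = 11.997 ≈ 12 mm.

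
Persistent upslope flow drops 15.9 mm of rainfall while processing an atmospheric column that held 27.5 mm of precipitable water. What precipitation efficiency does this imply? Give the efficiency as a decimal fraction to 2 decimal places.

ε = rainfall / PW = 15.9 / 27.5 = 0.58.

ε ≈ 0.58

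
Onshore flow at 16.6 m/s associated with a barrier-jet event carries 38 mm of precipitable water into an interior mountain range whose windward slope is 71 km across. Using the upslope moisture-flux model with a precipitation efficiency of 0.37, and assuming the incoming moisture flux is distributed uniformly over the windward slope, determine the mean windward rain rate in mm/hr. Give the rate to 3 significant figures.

Incoming column moisture flux per unit ridge length: F = V × PW = 16.6 × 38 = 630.8 mm·m/s.
Spread over the 71 km slope with efficiency ε = 0.37: R = ε·F/W = 0.37 × 630.8 / 71000 m = 3.287e-03 mm/s.
R = 3.287e-03 × 3600 = 11.8 mm/hr.

R ≈ 11.8 mm/hr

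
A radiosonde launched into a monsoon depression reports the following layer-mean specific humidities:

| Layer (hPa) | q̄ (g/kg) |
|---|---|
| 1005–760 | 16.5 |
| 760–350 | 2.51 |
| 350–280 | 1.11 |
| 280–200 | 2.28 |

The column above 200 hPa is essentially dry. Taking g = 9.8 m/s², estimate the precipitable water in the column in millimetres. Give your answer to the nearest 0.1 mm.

Precipitable water is the column-integrated vapour mass per unit area: PW = (1/g) Σ q̄ Δp, with q in kg/kg and Δp in Pa (1 kg/m² of water = 1 mm).
Layer 1005–760 hPa: Δp = 245 hPa = 24500 Pa, q̄ = 0.0165 kg/kg → 0.0165 × 24500 / 9.8 = 41.25 mm
Layer 760–350 hPa: Δp = 410 hPa = 41000 Pa, q̄ = 0.00251 kg/kg → 0.00251 × 41000 / 9.8 = 10.50 mm
Layer 350–280 hPa: Δp = 70 hPa = 7000 Pa, q̄ = 0.00111 kg/kg → 0.00111 × 7000 / 9.8 = 0.79 mm
Layer 280–200 hPa: Δp = 80 hPa = 8000 Pa, q̄ = 0.00228 kg/kg → 0.00228 × 8000 / 9.8 = 1.86 mm
PW = 41.25 + 10.50 + 0.79 + 1.86 = 54.40 ≈ 54.4 mm.

PW ≈ 54.4 mm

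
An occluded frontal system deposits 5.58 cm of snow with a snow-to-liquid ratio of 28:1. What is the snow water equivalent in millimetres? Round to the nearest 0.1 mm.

SWE ≈ 2.0 mm

SWE = snow depth / ratio = 5.58 cm / 28 = 0.199 cm = 2.0 mm.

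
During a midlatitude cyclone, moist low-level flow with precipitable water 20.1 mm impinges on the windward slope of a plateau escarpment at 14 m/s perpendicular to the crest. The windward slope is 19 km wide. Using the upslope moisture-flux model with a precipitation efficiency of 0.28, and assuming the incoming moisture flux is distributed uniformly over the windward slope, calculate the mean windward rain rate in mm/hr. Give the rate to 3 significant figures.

R ≈ 14.9 mm/hr

Incoming column moisture flux per unit ridge length: F = V × PW = 14 × 20.1 = 281.4 mm·m/s.
Spread over the 19 km slope with efficiency ε = 0.28: R = ε·F/W = 0.28 × 281.4 / 19000 m = 4.147e-03 mm/s.
R = 4.147e-03 × 3600 = 14.9 mm/hr.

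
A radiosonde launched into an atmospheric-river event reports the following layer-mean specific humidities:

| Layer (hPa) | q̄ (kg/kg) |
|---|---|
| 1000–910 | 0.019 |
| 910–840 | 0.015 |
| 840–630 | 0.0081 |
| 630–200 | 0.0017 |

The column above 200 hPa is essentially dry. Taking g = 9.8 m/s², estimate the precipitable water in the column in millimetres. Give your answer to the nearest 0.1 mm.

Precipitable water is the column-integrated vapour mass per unit area: PW = (1/g) Σ q̄ Δp, with q in kg/kg and Δp in Pa (1 kg/m² of water = 1 mm).
Layer 1000–910 hPa: Δp = 90 hPa = 9000 Pa, q̄ = 0.019 kg/kg → 0.019 × 9000 / 9.8 = 17.45 mm
Layer 910–840 hPa: Δp = 70 hPa = 7000 Pa, q̄ = 0.015 kg/kg → 0.015 × 7000 / 9.8 = 10.71 mm
Layer 840–630 hPa: Δp = 210 hPa = 21000 Pa, q̄ = 0.0081 kg/kg → 0.0081 × 21000 / 9.8 = 17.36 mm
Layer 630–200 hPa: Δp = 430 hPa = 43000 Pa, q̄ = 0.0017 kg/kg → 0.0017 × 43000 / 9.8 = 7.46 mm
PW = 17.45 + 10.71 + 17.36 + 7.46 = 52.98 ≈ 53.0 mm.

PW ≈ 53.0 mm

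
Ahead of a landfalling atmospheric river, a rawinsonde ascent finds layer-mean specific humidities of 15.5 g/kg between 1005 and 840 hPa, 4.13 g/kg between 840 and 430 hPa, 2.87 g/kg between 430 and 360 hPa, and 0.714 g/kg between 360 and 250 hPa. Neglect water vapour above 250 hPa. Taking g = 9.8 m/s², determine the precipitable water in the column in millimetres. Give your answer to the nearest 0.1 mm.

Precipitable water is the column-integrated vapour mass per unit area: PW = (1/g) Σ q̄ Δp, with q in kg/kg and Δp in Pa (1 kg/m² of water = 1 mm).
Layer 1005–840 hPa: Δp = 165 hPa = 16500 Pa, q̄ = 0.0155 kg/kg → 0.0155 × 16500 / 9.8 = 26.10 mm
Layer 840–430 hPa: Δp = 410 hPa = 41000 Pa, q̄ = 0.00413 kg/kg → 0.00413 × 41000 / 9.8 = 17.28 mm
Layer 430–360 hPa: Δp = 70 hPa = 7000 Pa, q̄ = 0.00287 kg/kg → 0.00287 × 7000 / 9.8 = 2.05 mm
Layer 360–250 hPa: Δp = 110 hPa = 11000 Pa, q̄ = 0.000714 kg/kg → 0.000714 × 11000 / 9.8 = 0.80 mm
PW = 26.10 + 17.28 + 2.05 + 0.80 = 46.23 ≈ 46.2 mm.

PW ≈ 46.2 mm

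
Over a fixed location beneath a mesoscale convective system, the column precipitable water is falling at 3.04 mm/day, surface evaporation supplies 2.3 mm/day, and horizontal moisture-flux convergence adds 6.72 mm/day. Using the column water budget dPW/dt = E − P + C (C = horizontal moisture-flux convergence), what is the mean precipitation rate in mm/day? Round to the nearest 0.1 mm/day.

dPW/dt = -3.04 mm/day.
P = E + C − dPW/dt = 2.3 + (6.72) − (-3.04) = 12.1 mm/day.

P ≈ 12.1 mm/day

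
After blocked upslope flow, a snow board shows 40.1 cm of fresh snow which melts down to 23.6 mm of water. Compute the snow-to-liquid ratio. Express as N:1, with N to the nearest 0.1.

Ratio = snow depth / SWE = 401 mm / 23.6 mm = 17.0, i.e. 17.0:1.

ratio ≈ 17.0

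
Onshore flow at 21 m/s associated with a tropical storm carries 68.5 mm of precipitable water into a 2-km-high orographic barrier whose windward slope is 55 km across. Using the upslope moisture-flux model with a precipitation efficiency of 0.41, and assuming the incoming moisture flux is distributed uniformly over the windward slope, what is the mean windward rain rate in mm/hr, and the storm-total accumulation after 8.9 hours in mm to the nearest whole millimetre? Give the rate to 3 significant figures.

Incoming column moisture flux per unit ridge length: F = V × PW = 21 × 68.5 = 1438.5 mm·m/s.
Spread over the 55 km slope with efficiency ε = 0.41: R = ε·F/W = 0.41 × 1438.5 / 55000 m = 1.072e-02 mm/s.
R = 1.072e-02 × 3600 = 38.6 mm/hr.
Over 8.9 h: total = 38.6 × 8.9 = 343.54 ≈ 344 mm.

R ≈ 38.6 mm/hr; total ≈ 344 mm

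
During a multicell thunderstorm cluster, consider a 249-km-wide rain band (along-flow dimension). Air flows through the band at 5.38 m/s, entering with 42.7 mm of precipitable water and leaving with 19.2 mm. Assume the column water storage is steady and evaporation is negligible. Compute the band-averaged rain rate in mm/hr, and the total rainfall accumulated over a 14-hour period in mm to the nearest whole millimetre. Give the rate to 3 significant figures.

Column moisture flux per unit crosswind length is F = V × PW.
Inflow: F_in = 5.38 × 42.7 = 229.726 mm·m/s
Outflow: F_out = 5.38 × 19.2 = 103.296 mm·m/s
Steady-state rate R = (F_in − F_out)/L = (229.726 − 103.296) / 249000 m = 5.078e-04 mm/s.
R = 5.078e-04 × 3600 = 1.83 mm/hr.
Over 14 h: total = 1.83 × 14 = 25.62 ≈ 26 mm.

R ≈ 1.83 mm/hr; total ≈ 26 mm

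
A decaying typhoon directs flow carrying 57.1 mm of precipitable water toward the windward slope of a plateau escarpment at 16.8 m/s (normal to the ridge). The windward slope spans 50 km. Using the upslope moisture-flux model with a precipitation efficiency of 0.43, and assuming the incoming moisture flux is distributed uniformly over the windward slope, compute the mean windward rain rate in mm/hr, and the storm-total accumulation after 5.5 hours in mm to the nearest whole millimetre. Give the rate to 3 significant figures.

R ≈ 29.7 mm/hr; total ≈ 163 mm

Incoming column moisture flux per unit ridge length: F = V × PW = 16.8 × 57.1 = 959.28 mm·m/s.
Spread over the 50 km slope with efficiency ε = 0.43: R = ε·F/W = 0.43 × 959.28 / 50000 m = 8.250e-03 mm/s.
R = 8.250e-03 × 3600 = 29.7 mm/hr.
Over 5.5 h: total = 29.7 × 5.5 = 163.35 ≈ 163 mm.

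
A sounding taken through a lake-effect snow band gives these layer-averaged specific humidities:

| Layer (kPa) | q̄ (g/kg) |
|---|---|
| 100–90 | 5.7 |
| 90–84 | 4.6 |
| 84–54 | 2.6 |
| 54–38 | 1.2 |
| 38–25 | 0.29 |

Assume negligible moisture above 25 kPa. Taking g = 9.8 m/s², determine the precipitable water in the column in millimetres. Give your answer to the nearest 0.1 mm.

PW ≈ 18.9 mm

Precipitable water is the column-integrated vapour mass per unit area: PW = (1/g) Σ q̄ Δp, with q in kg/kg and Δp in Pa (1 kg/m² of water = 1 mm).
Layer 100–90 kPa: Δp = 100 hPa = 10000 Pa, q̄ = 0.0057 kg/kg → 0.0057 × 10000 / 9.8 = 5.82 mm
Layer 90–84 kPa: Δp = 60 hPa = 6000 Pa, q̄ = 0.0046 kg/kg → 0.0046 × 6000 / 9.8 = 2.82 mm
Layer 84–54 kPa: Δp = 300 hPa = 30000 Pa, q̄ = 0.0026 kg/kg → 0.0026 × 30000 / 9.8 = 7.96 mm
Layer 54–38 kPa: Δp = 160 hPa = 16000 Pa, q̄ = 0.0012 kg/kg → 0.0012 × 16000 / 9.8 = 1.96 mm
Layer 38–25 kPa: Δp = 130 hPa = 13000 Pa, q̄ = 0.00029 kg/kg → 0.00029 × 13000 / 9.8 = 0.38 mm
PW = 5.82 + 2.82 + 7.96 + 1.96 + 0.38 = 18.94 ≈ 18.9 mm.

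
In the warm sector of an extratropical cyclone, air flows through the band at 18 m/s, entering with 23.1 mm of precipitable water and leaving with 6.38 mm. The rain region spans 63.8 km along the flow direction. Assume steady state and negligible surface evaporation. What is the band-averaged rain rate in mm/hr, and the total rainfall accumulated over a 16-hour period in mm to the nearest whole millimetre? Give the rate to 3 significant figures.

R ≈ 17.0 mm/hr; total ≈ 272 mm

Column moisture flux per unit crosswind length is F = V × PW.
Inflow: F_in = 18 × 23.1 = 415.8 mm·m/s
Outflow: F_out = 18 × 6.38 = 114.84 mm·m/s
Steady-state rate R = (F_in − F_out)/L = (415.8 − 114.84) / 63800 m = 4.717e-03 mm/s.
R = 4.717e-03 × 3600 = 17.0 mm/hr.
Over 16 h: total = 17.0 × 16 = 272 mm.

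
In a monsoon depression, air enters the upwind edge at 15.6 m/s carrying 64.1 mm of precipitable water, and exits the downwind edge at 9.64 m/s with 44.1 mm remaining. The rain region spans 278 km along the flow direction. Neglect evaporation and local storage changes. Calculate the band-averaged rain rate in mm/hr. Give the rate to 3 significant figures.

R ≈ 7.44 mm/hr

Column moisture flux per unit crosswind length is F = V × PW.
Inflow: F_in = 15.6 × 64.1 = 999.96 mm·m/s
Outflow: F_out = 9.64 × 44.1 = 425.124 mm·m/s
Steady-state rate R = (F_in − F_out)/L = (999.96 − 425.124) / 278000 m = 2.068e-03 mm/s.
R = 2.068e-03 × 3600 = 7.44 mm/hr.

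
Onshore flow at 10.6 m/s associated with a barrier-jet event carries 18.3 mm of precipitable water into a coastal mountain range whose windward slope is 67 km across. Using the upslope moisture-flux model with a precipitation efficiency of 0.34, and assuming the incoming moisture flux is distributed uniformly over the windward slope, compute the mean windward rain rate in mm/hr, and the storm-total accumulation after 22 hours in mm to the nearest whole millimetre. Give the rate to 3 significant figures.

Incoming column moisture flux per unit ridge length: F = V × PW = 10.6 × 18.3 = 193.98 mm·m/s.
Spread over the 67 km slope with efficiency ε = 0.34: R = ε·F/W = 0.34 × 193.98 / 67000 m = 9.844e-04 mm/s.
R = 9.844e-04 × 3600 = 3.54 mm/hr.
Over 22 h: total = 3.54 × 22 = 77.88 ≈ 78 mm.

R ≈ 3.54 mm/hr; total ≈ 78 mm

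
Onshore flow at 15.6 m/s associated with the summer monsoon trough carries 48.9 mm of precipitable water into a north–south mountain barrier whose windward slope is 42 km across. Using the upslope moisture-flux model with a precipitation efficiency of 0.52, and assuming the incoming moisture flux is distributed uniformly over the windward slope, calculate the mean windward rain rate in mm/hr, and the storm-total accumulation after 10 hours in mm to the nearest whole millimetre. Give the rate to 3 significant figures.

R ≈ 34.0 mm/hr; total ≈ 340 mm

Incoming column moisture flux per unit ridge length: F = V × PW = 15.6 × 48.9 = 762.84 mm·m/s.
Spread over the 42 km slope with efficiency ε = 0.52: R = ε·F/W = 0.52 × 762.84 / 42000 m = 9.445e-03 mm/s.
R = 9.445e-03 × 3600 = 34.0 mm/hr.
Over 10 h: total = 34.0 × 10 = 340 mm.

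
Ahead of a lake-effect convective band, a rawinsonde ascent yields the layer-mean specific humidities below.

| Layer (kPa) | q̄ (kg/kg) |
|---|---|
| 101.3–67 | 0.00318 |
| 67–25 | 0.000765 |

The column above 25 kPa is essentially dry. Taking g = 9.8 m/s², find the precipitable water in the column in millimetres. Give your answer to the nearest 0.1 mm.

Precipitable water is the column-integrated vapour mass per unit area: PW = (1/g) Σ q̄ Δp, with q in kg/kg and Δp in Pa (1 kg/m² of water = 1 mm).
Layer 101.3–67 kPa: Δp = 343 hPa = 34300 Pa, q̄ = 0.00318 kg/kg → 0.00318 × 34300 / 9.8 = 11.13 mm
Layer 67–25 kPa: Δp = 420 hPa = 42000 Pa, q̄ = 0.000765 kg/kg → 0.000765 × 42000 / 9.8 = 3.28 mm
PW = 11.13 + 3.28 = 14.41 ≈ 14.4 mm.

PW ≈ 14.4 mm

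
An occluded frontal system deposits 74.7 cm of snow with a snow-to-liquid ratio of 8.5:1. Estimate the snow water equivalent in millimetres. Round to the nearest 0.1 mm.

SWE ≈ 87.9 mm

SWE = snow depth / ratio = 74.7 cm / 8.5 = 8.788 cm = 87.9 mm.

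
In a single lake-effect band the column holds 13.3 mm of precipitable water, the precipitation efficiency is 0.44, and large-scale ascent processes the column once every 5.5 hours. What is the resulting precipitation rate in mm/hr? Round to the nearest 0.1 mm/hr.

Each overturning extracts ε × PW = 0.44 × 13.3 = 5.852 mm.
Rate = ε·PW / τ = 5.852 / 5.5 h = 1.1 mm/hr.

R ≈ 1.1 mm/hr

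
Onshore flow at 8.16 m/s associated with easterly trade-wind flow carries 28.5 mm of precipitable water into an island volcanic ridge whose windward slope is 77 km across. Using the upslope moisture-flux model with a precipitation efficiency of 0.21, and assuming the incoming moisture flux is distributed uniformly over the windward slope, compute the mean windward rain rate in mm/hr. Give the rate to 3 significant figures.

Incoming column moisture flux per unit ridge length: F = V × PW = 8.16 × 28.5 = 232.56 mm·m/s.
Spread over the 77 km slope with efficiency ε = 0.21: R = ε·F/W = 0.21 × 232.56 / 77000 m = 6.343e-04 mm/s.
R = 6.343e-04 × 3600 = 2.28 mm/hr.

R ≈ 2.28 mm/hr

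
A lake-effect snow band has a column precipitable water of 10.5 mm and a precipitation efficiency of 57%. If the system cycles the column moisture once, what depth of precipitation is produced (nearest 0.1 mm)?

precipitation ≈ 6.0 mm

Precipitation = ε × PW = 0.57 × 10.5 = 6.0 mm.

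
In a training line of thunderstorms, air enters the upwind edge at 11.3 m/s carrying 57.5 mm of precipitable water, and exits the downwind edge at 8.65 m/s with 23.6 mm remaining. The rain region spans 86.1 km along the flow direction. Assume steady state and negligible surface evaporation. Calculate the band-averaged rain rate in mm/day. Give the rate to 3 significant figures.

R ≈ 447 mm/day

Column moisture flux per unit crosswind length is F = V × PW.
Inflow: F_in = 11.3 × 57.5 = 649.75 mm·m/s
Outflow: F_out = 8.65 × 23.6 = 204.14 mm·m/s
Steady-state rate R = (F_in − F_out)/L = (649.75 − 204.14) / 86100 m = 5.175e-03 mm/s.
R = 5.175e-03 × 3600 × 24 = 447 mm/day.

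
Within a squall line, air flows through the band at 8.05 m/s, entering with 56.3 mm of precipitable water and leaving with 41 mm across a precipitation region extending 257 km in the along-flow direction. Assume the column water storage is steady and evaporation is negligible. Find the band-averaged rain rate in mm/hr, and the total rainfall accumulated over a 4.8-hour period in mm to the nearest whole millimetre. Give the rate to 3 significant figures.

R ≈ 1.73 mm/hr; total ≈ 8 mm

Column moisture flux per unit crosswind length is F = V × PW.
Inflow: F_in = 8.05 × 56.3 = 453.215 mm·m/s
Outflow: F_out = 8.05 × 41 = 330.05 mm·m/s
Steady-state rate R = (F_in − F_out)/L = (453.215 − 330.05) / 257000 m = 4.792e-04 mm/s.
R = 4.792e-04 × 3600 = 1.73 mm/hr.
Over 4.8 h: total = 1.73 × 4.8 = 8.304 ≈ 8 mm.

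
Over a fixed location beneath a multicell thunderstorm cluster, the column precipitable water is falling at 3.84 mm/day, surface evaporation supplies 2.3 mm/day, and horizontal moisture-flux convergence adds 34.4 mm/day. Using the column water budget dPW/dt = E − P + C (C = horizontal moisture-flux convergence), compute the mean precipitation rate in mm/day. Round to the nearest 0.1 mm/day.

dPW/dt = -3.84 mm/day.
P = E + C − dPW/dt = 2.3 + (34.4) − (-3.84) = 40.5 mm/day.

P ≈ 40.5 mm/day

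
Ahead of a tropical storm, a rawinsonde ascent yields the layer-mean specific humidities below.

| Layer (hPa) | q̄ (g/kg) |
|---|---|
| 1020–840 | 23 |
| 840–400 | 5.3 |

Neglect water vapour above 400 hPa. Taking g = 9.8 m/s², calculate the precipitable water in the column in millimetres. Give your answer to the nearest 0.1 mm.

PW ≈ 66.0 mm

Precipitable water is the column-integrated vapour mass per unit area: PW = (1/g) Σ q̄ Δp, with q in kg/kg and Δp in Pa (1 kg/m² of water = 1 mm).
Layer 1020–840 hPa: Δp = 180 hPa = 18000 Pa, q̄ = 0.023 kg/kg → 0.023 × 18000 / 9.8 = 42.24 mm
Layer 840–400 hPa: Δp = 440 hPa = 44000 Pa, q̄ = 0.0053 kg/kg → 0.0053 × 44000 / 9.8 = 23.80 mm
PW = 42.24 + 23.80 = 66.04 ≈ 66.0 mm.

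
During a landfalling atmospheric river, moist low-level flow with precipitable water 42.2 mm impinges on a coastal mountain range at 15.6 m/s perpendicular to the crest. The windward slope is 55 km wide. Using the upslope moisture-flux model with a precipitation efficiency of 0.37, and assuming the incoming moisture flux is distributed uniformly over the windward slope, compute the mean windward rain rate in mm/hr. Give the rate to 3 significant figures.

R ≈ 15.9 mm/hr

Incoming column moisture flux per unit ridge length: F = V × PW = 15.6 × 42.2 = 658.32 mm·m/s.
Spread over the 55 km slope with efficiency ε = 0.37: R = ε·F/W = 0.37 × 658.32 / 55000 m = 4.429e-03 mm/s.
R = 4.429e-03 × 3600 = 15.9 mm/hr.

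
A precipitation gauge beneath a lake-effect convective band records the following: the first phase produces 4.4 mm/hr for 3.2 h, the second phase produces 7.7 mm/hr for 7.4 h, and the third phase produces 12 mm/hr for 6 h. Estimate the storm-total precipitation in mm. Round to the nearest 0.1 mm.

Total = Σ Rᵢ Δtᵢ = 4.4 × 3.2 + 7.7 × 7.4 + 12 × 6
      = 14.08 + 56.98 + 72 = 143.1 mm.

total ≈ 143.1 mm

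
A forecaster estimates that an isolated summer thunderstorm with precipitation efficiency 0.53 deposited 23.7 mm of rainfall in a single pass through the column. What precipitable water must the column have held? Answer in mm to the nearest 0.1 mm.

PW = rainfall / ε = 23.7 / 0.53 = 44.7 mm.

PW ≈ 44.7 mm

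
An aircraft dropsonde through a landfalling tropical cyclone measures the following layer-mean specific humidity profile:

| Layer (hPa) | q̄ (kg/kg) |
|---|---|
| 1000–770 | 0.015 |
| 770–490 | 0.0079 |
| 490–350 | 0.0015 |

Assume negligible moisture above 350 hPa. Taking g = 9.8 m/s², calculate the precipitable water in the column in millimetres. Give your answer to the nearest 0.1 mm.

PW ≈ 59.9 mm

Precipitable water is the column-integrated vapour mass per unit area: PW = (1/g) Σ q̄ Δp, with q in kg/kg and Δp in Pa (1 kg/m² of water = 1 mm).
Layer 1000–770 hPa: Δp = 230 hPa = 23000 Pa, q̄ = 0.015 kg/kg → 0.015 × 23000 / 9.8 = 35.20 mm
Layer 770–490 hPa: Δp = 280 hPa = 28000 Pa, q̄ = 0.0079 kg/kg → 0.0079 × 28000 / 9.8 = 22.57 mm
Layer 490–350 hPa: Δp = 140 hPa = 14000 Pa, q̄ = 0.0015 kg/kg → 0.0015 × 14000 / 9.8 = 2.14 mm
PW = 35.20 + 22.57 + 2.14 = 59.91 ≈ 59.9 mm.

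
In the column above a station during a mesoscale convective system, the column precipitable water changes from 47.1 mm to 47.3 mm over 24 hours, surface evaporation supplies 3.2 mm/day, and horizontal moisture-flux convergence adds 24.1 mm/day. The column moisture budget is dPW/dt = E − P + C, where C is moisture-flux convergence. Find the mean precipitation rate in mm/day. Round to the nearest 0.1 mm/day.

P ≈ 27.1 mm/day

dPW/dt = (47.3 − 47.1) mm / (24/24 day) = +0.200 mm/day.
P = E + C − dPW/dt = 3.2 + (24.1) − (+0.200) = 27.1 mm/day.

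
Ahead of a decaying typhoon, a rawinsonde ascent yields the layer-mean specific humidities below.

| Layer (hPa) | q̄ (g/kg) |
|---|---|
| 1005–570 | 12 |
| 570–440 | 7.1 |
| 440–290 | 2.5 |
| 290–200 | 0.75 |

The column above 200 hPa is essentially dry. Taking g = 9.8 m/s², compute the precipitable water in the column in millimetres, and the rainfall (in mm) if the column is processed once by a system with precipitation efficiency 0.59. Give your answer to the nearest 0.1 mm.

Precipitable water is the column-integrated vapour mass per unit area: PW = (1/g) Σ q̄ Δp, with q in kg/kg and Δp in Pa (1 kg/m² of water = 1 mm).
Layer 1005–570 hPa: Δp = 435 hPa = 43500 Pa, q̄ = 0.012 kg/kg → 0.012 × 43500 / 9.8 = 53.27 mm
Layer 570–440 hPa: Δp = 130 hPa = 13000 Pa, q̄ = 0.0071 kg/kg → 0.0071 × 13000 / 9.8 = 9.42 mm
Layer 440–290 hPa: Δp = 150 hPa = 15000 Pa, q̄ = 0.0025 kg/kg → 0.0025 × 15000 / 9.8 = 3.83 mm
Layer 290–200 hPa: Δp = 90 hPa = 9000 Pa, q̄ = 0.00075 kg/kg → 0.00075 × 9000 / 9.8 = 0.69 mm
PW = 53.27 + 9.42 + 3.83 + 0.69 = 67.21 ≈ 67.2 mm.
Rainfall = ε × PW = 0.59 × 67.2 = 39.6 mm.

PW ≈ 67.2 mm; rainfall ≈ 39.6 mm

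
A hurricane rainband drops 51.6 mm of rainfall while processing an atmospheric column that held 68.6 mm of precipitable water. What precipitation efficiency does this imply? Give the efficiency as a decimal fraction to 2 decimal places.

ε ≈ 0.75

ε = rainfall / PW = 51.6 / 68.6 = 0.75.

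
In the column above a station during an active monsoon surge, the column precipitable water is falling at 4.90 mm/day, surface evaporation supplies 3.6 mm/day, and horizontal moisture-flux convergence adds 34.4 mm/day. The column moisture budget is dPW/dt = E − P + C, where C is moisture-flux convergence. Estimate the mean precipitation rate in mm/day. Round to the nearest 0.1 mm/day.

dPW/dt = -4.90 mm/day.
P = E + C − dPW/dt = 3.6 + (34.4) − (-4.90) = 42.9 mm/day.

P ≈ 42.9 mm/day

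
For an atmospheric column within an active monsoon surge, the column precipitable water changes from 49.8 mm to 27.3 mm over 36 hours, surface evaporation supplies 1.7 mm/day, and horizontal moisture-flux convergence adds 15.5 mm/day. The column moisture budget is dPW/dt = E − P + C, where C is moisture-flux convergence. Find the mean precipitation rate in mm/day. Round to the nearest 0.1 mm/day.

P ≈ 32.2 mm/day

dPW/dt = (27.3 − 49.8) mm / (36/24 day) = -15.000 mm/day.
P = E + C − dPW/dt = 1.7 + (15.5) − (-15.000) = 32.2 mm/day.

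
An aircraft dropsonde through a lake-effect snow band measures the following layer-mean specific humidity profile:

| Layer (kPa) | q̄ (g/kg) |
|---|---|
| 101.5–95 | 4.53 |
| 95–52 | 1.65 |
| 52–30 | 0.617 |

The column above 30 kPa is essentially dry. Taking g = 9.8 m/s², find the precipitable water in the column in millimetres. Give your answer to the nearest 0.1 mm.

Precipitable water is the column-integrated vapour mass per unit area: PW = (1/g) Σ q̄ Δp, with q in kg/kg and Δp in Pa (1 kg/m² of water = 1 mm).
Layer 101.5–95 kPa: Δp = 65 hPa = 6500 Pa, q̄ = 0.00453 kg/kg → 0.00453 × 6500 / 9.8 = 3.00 mm
Layer 95–52 kPa: Δp = 430 hPa = 43000 Pa, q̄ = 0.00165 kg/kg → 0.00165 × 43000 / 9.8 = 7.24 mm
Layer 52–30 kPa: Δp = 220 hPa = 22000 Pa, q̄ = 0.000617 kg/kg → 0.000617 × 22000 / 9.8 = 1.39 mm
PW = 3.00 + 7.24 + 1.39 = 11.63 ≈ 11.6 mm.

PW ≈ 11.6 mm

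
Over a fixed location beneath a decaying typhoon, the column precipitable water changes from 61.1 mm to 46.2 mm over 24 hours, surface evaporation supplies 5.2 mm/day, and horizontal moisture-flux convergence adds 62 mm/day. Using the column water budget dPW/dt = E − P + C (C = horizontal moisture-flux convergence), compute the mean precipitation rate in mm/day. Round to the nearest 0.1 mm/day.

dPW/dt = (46.2 − 61.1) mm / (24/24 day) = -14.900 mm/day.
P = E + C − dPW/dt = 5.2 + (62) − (-14.900) = 82.1 mm/day.

P ≈ 82.1 mm/day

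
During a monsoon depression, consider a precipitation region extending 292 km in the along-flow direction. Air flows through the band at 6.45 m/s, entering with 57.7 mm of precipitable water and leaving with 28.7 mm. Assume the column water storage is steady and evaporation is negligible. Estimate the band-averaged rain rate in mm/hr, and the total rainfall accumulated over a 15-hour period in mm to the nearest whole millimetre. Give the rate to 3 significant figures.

R ≈ 2.31 mm/hr; total ≈ 35 mm

Column moisture flux per unit crosswind length is F = V × PW.
Inflow: F_in = 6.45 × 57.7 = 372.165 mm·m/s
Outflow: F_out = 6.45 × 28.7 = 185.115 mm·m/s
Steady-state rate R = (F_in − F_out)/L = (372.165 − 185.115) / 292000 m = 6.406e-04 mm/s.
R = 6.406e-04 × 3600 = 2.31 mm/hr.
Over 15 h: total = 2.31 × 15 = 34.65 ≈ 35 mm.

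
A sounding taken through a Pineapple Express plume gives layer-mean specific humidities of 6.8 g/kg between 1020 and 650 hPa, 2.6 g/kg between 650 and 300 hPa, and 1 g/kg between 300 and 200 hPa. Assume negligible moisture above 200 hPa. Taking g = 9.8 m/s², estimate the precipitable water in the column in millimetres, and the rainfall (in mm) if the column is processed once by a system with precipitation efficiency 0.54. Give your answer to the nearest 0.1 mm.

PW ≈ 36.0 mm; rainfall ≈ 19.4 mm

Precipitable water is the column-integrated vapour mass per unit area: PW = (1/g) Σ q̄ Δp, with q in kg/kg and Δp in Pa (1 kg/m² of water = 1 mm).
Layer 1020–650 hPa: Δp = 370 hPa = 37000 Pa, q̄ = 0.0068 kg/kg → 0.0068 × 37000 / 9.8 = 25.67 mm
Layer 650–300 hPa: Δp = 350 hPa = 35000 Pa, q̄ = 0.0026 kg/kg → 0.0026 × 35000 / 9.8 = 9.29 mm
Layer 300–200 hPa: Δp = 100 hPa = 10000 Pa, q̄ = 0.001 kg/kg → 0.001 × 10000 / 9.8 = 1.02 mm
PW = 25.67 + 9.29 + 1.02 = 35.98 ≈ 36.0 mm.
Rainfall = ε × PW = 0.54 × 36.0 = 19.4 mm.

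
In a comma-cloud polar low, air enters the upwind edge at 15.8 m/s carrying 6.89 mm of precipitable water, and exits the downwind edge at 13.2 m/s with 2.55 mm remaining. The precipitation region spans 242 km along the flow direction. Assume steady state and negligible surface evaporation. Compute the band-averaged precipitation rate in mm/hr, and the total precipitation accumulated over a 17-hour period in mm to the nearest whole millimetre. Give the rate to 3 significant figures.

Column moisture flux per unit crosswind length is F = V × PW.
Inflow: F_in = 15.8 × 6.89 = 108.862 mm·m/s
Outflow: F_out = 13.2 × 2.55 = 33.66 mm·m/s
Steady-state rate R = (F_in − F_out)/L = (108.862 − 33.66) / 242000 m = 3.108e-04 mm/s.
R = 3.108e-04 × 3600 = 1.12 mm/hr.
Over 17 h: total = 1.12 × 17 = 19.04 ≈ 19 mm.

R ≈ 1.12 mm/hr; total ≈ 19 mm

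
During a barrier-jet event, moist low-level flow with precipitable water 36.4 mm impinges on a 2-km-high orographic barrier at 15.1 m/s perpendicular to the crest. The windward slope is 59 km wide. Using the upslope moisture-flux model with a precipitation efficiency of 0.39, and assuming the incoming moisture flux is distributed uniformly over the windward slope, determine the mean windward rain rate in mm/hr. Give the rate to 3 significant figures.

Incoming column moisture flux per unit ridge length: F = V × PW = 15.1 × 36.4 = 549.64 mm·m/s.
Spread over the 59 km slope with efficiency ε = 0.39: R = ε·F/W = 0.39 × 549.64 / 59000 m = 3.633e-03 mm/s.
R = 3.633e-03 × 3600 = 13.1 mm/hr.

R ≈ 13.1 mm/hr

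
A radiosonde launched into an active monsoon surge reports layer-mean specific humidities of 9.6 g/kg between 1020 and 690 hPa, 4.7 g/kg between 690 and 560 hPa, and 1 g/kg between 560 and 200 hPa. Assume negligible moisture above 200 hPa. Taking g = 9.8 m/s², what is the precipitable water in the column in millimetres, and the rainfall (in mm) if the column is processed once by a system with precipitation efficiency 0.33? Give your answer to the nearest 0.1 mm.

PW ≈ 42.2 mm; rainfall ≈ 13.9 mm

Precipitable water is the column-integrated vapour mass per unit area: PW = (1/g) Σ q̄ Δp, with q in kg/kg and Δp in Pa (1 kg/m² of water = 1 mm).
Layer 1020–690 hPa: Δp = 330 hPa = 33000 Pa, q̄ = 0.0096 kg/kg → 0.0096 × 33000 / 9.8 = 32.33 mm
Layer 690–560 hPa: Δp = 130 hPa = 13000 Pa, q̄ = 0.0047 kg/kg → 0.0047 × 13000 / 9.8 = 6.23 mm
Layer 560–200 hPa: Δp = 360 hPa = 36000 Pa, q̄ = 0.001 kg/kg → 0.001 × 36000 / 9.8 = 3.67 mm
PW = 32.33 + 6.23 + 3.67 = 42.23 ≈ 42.2 mm.
Rainfall = ε × PW = 0.33 × 42.2 = 13.9 mm.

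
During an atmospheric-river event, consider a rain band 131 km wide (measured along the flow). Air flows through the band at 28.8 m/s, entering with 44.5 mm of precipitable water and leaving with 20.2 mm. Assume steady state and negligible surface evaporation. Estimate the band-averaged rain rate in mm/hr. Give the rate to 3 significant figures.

R ≈ 19.2 mm/hr

Column moisture flux per unit crosswind length is F = V × PW.
Inflow: F_in = 28.8 × 44.5 = 1281.6 mm·m/s
Outflow: F_out = 28.8 × 20.2 = 581.76 mm·m/s
Steady-state rate R = (F_in − F_out)/L = (1281.6 − 581.76) / 131000 m = 5.342e-03 mm/s.
R = 5.342e-03 × 3600 = 19.2 mm/hr.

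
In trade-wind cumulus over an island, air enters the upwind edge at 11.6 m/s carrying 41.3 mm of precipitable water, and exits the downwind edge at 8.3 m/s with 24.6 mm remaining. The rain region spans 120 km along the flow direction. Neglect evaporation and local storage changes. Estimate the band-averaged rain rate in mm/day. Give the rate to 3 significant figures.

Column moisture flux per unit crosswind length is F = V × PW.
Inflow: F_in = 11.6 × 41.3 = 479.08 mm·m/s
Outflow: F_out = 8.3 × 24.6 = 204.18 mm·m/s
Steady-state rate R = (F_in − F_out)/L = (479.08 − 204.18) / 120000 m = 2.291e-03 mm/s.
R = 2.291e-03 × 3600 × 24 = 198 mm/day.

R ≈ 198 mm/day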